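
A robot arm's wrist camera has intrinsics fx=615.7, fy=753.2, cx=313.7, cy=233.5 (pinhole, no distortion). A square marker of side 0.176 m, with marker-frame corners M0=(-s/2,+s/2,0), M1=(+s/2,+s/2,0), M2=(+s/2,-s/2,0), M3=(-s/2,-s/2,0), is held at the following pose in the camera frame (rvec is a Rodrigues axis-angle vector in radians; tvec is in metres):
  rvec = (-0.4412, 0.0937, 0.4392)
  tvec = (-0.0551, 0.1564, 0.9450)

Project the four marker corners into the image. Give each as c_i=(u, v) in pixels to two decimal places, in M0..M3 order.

c0=(199.11, 390.84) c1=(304.34, 454.36) c2=(353.46, 326.74) c3=(253.95, 271.72)

Intrinsics K: fx=615.7, fy=753.2, cx=313.7, cy=233.5
Marker side s = 0.176 m; corners in marker frame (Z=0):
  M0 = (-0.0880, +0.0880, 0)
  M1 = (+0.0880, +0.0880, 0)
  M2 = (+0.0880, -0.0880, 0)
  M3 = (-0.0880, -0.0880, 0)
rvec = (-0.4412, 0.0937, 0.4392), |rvec| = θ = 0.62955 rad = 36.071°
Rodrigues: sinθ=0.58878, 1−cosθ=0.19171; R = I + sinθ·[k]× + (1−cosθ)·[k]×²:
    [+0.90245 -0.43075 -0.00610]
    [+0.39076 +0.81254 +0.43253]
    [-0.18136 -0.39272 +0.90160]
t = (-0.0551, 0.1564, 0.9450) m
M0: Pc = R·M0+t = (-0.17242, +0.19352, +0.92640); u = 615.7·(-0.17242)/0.92640 + 313.7 = 199.1057, v = 753.2·(+0.19352)/0.92640 + 233.5 = 390.8365
M1: Pc = R·M1+t = (-0.01359, +0.26229, +0.89448); u = 615.7·(-0.01359)/0.89448 + 313.7 = 304.3449, v = 753.2·(+0.26229)/0.89448 + 233.5 = 454.3624
M2: Pc = R·M2+t = (+0.06222, +0.11928, +0.96360); u = 615.7·(+0.06222)/0.96360 + 313.7 = 353.4572, v = 753.2·(+0.11928)/0.96360 + 233.5 = 326.7383
M3: Pc = R·M3+t = (-0.09661, +0.05051, +0.99552); u = 615.7·(-0.09661)/0.99552 + 313.7 = 253.9501, v = 753.2·(+0.05051)/0.99552 + 233.5 = 271.7150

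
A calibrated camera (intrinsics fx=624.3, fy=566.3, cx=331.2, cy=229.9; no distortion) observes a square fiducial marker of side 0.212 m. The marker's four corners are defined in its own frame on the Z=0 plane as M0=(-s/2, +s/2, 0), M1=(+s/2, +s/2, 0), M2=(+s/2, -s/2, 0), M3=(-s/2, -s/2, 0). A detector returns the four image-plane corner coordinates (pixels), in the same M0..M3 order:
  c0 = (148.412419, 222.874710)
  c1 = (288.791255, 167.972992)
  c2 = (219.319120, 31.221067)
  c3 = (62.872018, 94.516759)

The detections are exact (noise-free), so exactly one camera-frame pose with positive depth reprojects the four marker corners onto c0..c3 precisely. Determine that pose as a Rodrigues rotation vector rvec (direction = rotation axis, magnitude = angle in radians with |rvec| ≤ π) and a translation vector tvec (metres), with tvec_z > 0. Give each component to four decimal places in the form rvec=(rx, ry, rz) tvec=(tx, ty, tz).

Intrinsics K: fx=624.3, fy=566.3, cx=331.2, cy=229.9
Marker side s = 0.212 m; corners in marker frame (Z=0):
  M0 = (-0.1060, +0.1060, 0)
  M1 = (+0.1060, +0.1060, 0)
  M2 = (+0.1060, -0.1060, 0)
  M3 = (-0.1060, -0.1060, 0)
Detected image corners:
  c0 = (148.412419, 222.874710) px
  c1 = (288.791255, 167.972992) px
  c2 = (219.319120, 31.221067) px
  c3 = (62.872018, 94.516759) px
Planar DLT: solve 8×8 A·h = b for H (H[2,2]=1):
  H  [+687.52963 +463.08468 +181.61704]
  H  [-285.07144 +694.97742 +133.12596]
  H  [-0.05760 +0.54078 +1.00000]
B = K⁻¹H; ‖b₁‖=1.230766, ‖b₂‖=1.230766; λ = 2/(‖b₁‖+‖b₂‖) = 0.812502, sign → tz>0 ⇒ λ=+0.812502
r₁ = λ·B[:,0] = (+0.91962,-0.39001,-0.04680); r₂ = λ·B[:,1] = (+0.36959,+0.81875,+0.43938)
r₃ = r₁×r₂ = (-0.13305,-0.42136,+0.89708); SVD([r₁ r₂ r₃]) → R = UVᵀ:
  R  [+0.91962 +0.36959 -0.13305]
  R  [-0.39001 +0.81875 -0.42136]
  R  [-0.04680 +0.43938 +0.89708]
t = (-0.19468, -0.13885, +0.81250) m
tr R = 2.635450; θ = arccos((tr R − 1)/2) = 0.613349 rad = 35.142°
axis k = ((R−Rᵀ)₃₂, (R−Rᵀ)₁₃, (R−Rᵀ)₂₁) / (2 sinθ) = (+0.747679, -0.074917, -0.659821)
rvec = θ·k = (+0.458588, -0.045950, -0.404700)

rvec=(0.4586, -0.0460, -0.4047) tvec=(-0.1947, -0.1388, 0.8125)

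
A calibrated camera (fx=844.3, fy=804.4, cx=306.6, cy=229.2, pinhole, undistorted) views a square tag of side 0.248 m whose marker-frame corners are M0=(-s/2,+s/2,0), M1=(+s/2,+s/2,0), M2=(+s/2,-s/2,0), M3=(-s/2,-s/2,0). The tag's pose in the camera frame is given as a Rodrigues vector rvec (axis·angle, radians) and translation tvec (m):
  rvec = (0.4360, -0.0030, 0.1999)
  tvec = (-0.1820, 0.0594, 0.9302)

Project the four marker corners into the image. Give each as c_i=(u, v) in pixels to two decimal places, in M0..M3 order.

Intrinsics K: fx=844.3, fy=804.4, cx=306.6, cy=229.2
Marker side s = 0.248 m; corners in marker frame (Z=0):
  M0 = (-0.1240, +0.1240, 0)
  M1 = (+0.1240, +0.1240, 0)
  M2 = (+0.1240, -0.1240, 0)
  M3 = (-0.1240, -0.1240, 0)
rvec = (0.4360, -0.0030, 0.1999), |rvec| = θ = 0.47965 rad = 27.482°
Rodrigues: sinθ=0.46147, 1−cosθ=0.11284; R = I + sinθ·[k]× + (1−cosθ)·[k]×²:
    [+0.98040 -0.19296 +0.03986]
    [+0.19168 +0.88716 -0.41977]
    [+0.04564 +0.41918 +0.90676]
t = (-0.1820, 0.0594, 0.9302) m
M0: Pc = R·M0+t = (-0.32750, +0.14564, +0.97652); u = 844.3·(-0.32750)/0.97652 + 306.6 = 23.4460, v = 804.4·(+0.14564)/0.97652 + 229.2 = 349.1693
M1: Pc = R·M1+t = (-0.08436, +0.19318, +0.98784); u = 844.3·(-0.08436)/0.98784 + 306.6 = 234.4992, v = 804.4·(+0.19318)/0.98784 + 229.2 = 386.5044
M2: Pc = R·M2+t = (-0.03650, -0.02684, +0.88388); u = 844.3·(-0.03650)/0.88388 + 306.6 = 271.7313, v = 804.4·(-0.02684)/0.88388 + 229.2 = 204.7740
M3: Pc = R·M3+t = (-0.27964, -0.07438, +0.87256); u = 844.3·(-0.27964)/0.87256 + 306.6 = 36.0163, v = 804.4·(-0.07438)/0.87256 + 229.2 = 160.6338

c0=(23.45, 349.17) c1=(234.50, 386.50) c2=(271.73, 204.77) c3=(36.02, 160.63)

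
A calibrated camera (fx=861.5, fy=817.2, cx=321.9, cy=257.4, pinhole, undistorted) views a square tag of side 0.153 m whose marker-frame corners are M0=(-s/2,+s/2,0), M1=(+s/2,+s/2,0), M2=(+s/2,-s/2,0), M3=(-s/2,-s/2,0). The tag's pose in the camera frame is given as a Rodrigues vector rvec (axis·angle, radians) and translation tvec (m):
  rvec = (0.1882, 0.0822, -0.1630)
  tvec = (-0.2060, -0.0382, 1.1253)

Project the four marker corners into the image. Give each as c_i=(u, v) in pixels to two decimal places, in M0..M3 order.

Intrinsics K: fx=861.5, fy=817.2, cx=321.9, cy=257.4
Marker side s = 0.153 m; corners in marker frame (Z=0):
  M0 = (-0.0765, +0.0765, 0)
  M1 = (+0.0765, +0.0765, 0)
  M2 = (+0.0765, -0.0765, 0)
  M3 = (-0.0765, -0.0765, 0)
rvec = (0.1882, 0.0822, -0.1630), |rvec| = θ = 0.26219 rad = 15.023°
Rodrigues: sinθ=0.25920, 1−cosθ=0.03418; R = I + sinθ·[k]× + (1−cosθ)·[k]×²:
    [+0.98343 +0.16883 +0.06601]
    [-0.15345 +0.96918 -0.19271]
    [-0.09651 +0.17939 +0.97903]
t = (-0.2060, -0.0382, 1.1253) m
M0: Pc = R·M0+t = (-0.26832, +0.04768, +1.14641); u = 861.5·(-0.26832)/1.14641 + 321.9 = 120.2654, v = 817.2·(+0.04768)/1.14641 + 257.4 = 291.3889
M1: Pc = R·M1+t = (-0.11785, +0.02420, +1.13164); u = 861.5·(-0.11785)/1.13164 + 321.9 = 232.1811, v = 817.2·(+0.02420)/1.13164 + 257.4 = 274.8784
M2: Pc = R·M2+t = (-0.14368, -0.12408, +1.10419); u = 861.5·(-0.14368)/1.10419 + 321.9 = 209.7975, v = 817.2·(-0.12408)/1.10419 + 257.4 = 165.5690
M3: Pc = R·M3+t = (-0.29415, -0.10060, +1.11896); u = 861.5·(-0.29415)/1.11896 + 321.9 = 95.4321, v = 817.2·(-0.10060)/1.11896 + 257.4 = 183.9270

c0=(120.27, 291.39) c1=(232.18, 274.88) c2=(209.80, 165.57) c3=(95.43, 183.93)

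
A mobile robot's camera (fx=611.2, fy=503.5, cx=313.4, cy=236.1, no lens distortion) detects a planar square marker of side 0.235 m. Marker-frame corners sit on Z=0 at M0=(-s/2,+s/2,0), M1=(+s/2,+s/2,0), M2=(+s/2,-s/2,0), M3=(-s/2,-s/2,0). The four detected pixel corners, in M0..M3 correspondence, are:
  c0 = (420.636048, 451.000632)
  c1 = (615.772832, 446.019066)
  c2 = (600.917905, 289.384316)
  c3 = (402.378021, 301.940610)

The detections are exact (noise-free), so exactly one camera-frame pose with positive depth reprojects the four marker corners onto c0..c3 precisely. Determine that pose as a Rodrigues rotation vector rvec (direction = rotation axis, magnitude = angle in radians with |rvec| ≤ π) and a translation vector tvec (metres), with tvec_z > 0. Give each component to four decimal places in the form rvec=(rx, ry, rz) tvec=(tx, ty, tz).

Intrinsics K: fx=611.2, fy=503.5, cx=313.4, cy=236.1
Marker side s = 0.235 m; corners in marker frame (Z=0):
  M0 = (-0.1175, +0.1175, 0)
  M1 = (+0.1175, +0.1175, 0)
  M2 = (+0.1175, -0.1175, 0)
  M3 = (-0.1175, -0.1175, 0)
Detected image corners:
  c0 = (420.636048, 451.000632) px
  c1 = (615.772832, 446.019066) px
  c2 = (600.917905, 289.384316) px
  c3 = (402.378021, 301.940610) px
Planar DLT: solve 8×8 A·h = b for H (H[2,2]=1):
  H  [+732.65629 +116.96440 +507.63617]
  H  [-113.66934 +683.83592 +373.00809]
  H  [-0.20567 +0.09087 +1.00000]
B = K⁻¹H; ‖b₁‖=1.326613, ‖b₂‖=1.326613; λ = 2/(‖b₁‖+‖b₂‖) = 0.753800, sign → tz>0 ⇒ λ=+0.753800
r₁ = λ·B[:,0] = (+0.98309,-0.09748,-0.15503); r₂ = λ·B[:,1] = (+0.10913,+0.99166,+0.06850)
r₃ = r₁×r₂ = (+0.14706,-0.08426,+0.98553); SVD([r₁ r₂ r₃]) → R = UVᵀ:
  R  [+0.98309 +0.10913 +0.14706]
  R  [-0.09748 +0.99166 -0.08426]
  R  [-0.15503 +0.06850 +0.98553]
t = (+0.23955, +0.20497, +0.75380) m
tr R = 2.960285; θ = arccos((tr R − 1)/2) = 0.199619 rad = 11.437°
axis k = ((R−Rᵀ)₃₂, (R−Rᵀ)₁₃, (R−Rᵀ)₂₁) / (2 sinθ) = (+0.385168, +0.761737, -0.520963)
rvec = θ·k = (+0.076887, +0.152057, -0.103994)

rvec=(0.0769, 0.1521, -0.1040) tvec=(0.2396, 0.2050, 0.7538)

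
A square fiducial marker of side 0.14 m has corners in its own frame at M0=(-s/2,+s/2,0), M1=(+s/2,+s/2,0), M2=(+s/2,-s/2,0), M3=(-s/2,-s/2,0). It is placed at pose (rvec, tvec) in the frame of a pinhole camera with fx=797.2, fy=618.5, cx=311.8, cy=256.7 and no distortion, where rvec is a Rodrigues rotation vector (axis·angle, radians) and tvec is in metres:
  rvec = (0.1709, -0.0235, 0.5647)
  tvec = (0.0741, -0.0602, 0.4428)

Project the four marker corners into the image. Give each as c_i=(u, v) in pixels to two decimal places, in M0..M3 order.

Intrinsics K: fx=797.2, fy=618.5, cx=311.8, cy=256.7
Marker side s = 0.14 m; corners in marker frame (Z=0):
  M0 = (-0.0700, +0.0700, 0)
  M1 = (+0.0700, +0.0700, 0)
  M2 = (+0.0700, -0.0700, 0)
  M3 = (-0.0700, -0.0700, 0)
rvec = (0.1709, -0.0235, 0.5647), |rvec| = θ = 0.59046 rad = 33.831°
Rodrigues: sinθ=0.55674, 1−cosθ=0.16932; R = I + sinθ·[k]× + (1−cosθ)·[k]×²:
    [+0.84487 -0.53440 +0.02471]
    [+0.53050 +0.83095 -0.16759]
    [+0.06903 +0.15470 +0.98555]
t = (0.0741, -0.0602, 0.4428) m
M0: Pc = R·M0+t = (-0.02245, -0.03917, +0.44880); u = 797.2·(-0.02245)/0.44880 + 311.8 = 271.9237, v = 618.5·(-0.03917)/0.44880 + 256.7 = 202.7206
M1: Pc = R·M1+t = (+0.09583, +0.03510, +0.45846); u = 797.2·(+0.09583)/0.45846 + 311.8 = 478.4394, v = 618.5·(+0.03510)/0.45846 + 256.7 = 304.0552
M2: Pc = R·M2+t = (+0.17065, -0.08123, +0.43680); u = 797.2·(+0.17065)/0.43680 + 311.8 = 623.2479, v = 618.5·(-0.08123)/0.43680 + 256.7 = 141.6788
M3: Pc = R·M3+t = (+0.05237, -0.15550, +0.42714); u = 797.2·(+0.05237)/0.42714 + 311.8 = 409.5372, v = 618.5·(-0.15550)/0.42714 + 256.7 = 31.5325

c0=(271.92, 202.72) c1=(478.44, 304.06) c2=(623.25, 141.68) c3=(409.54, 31.53)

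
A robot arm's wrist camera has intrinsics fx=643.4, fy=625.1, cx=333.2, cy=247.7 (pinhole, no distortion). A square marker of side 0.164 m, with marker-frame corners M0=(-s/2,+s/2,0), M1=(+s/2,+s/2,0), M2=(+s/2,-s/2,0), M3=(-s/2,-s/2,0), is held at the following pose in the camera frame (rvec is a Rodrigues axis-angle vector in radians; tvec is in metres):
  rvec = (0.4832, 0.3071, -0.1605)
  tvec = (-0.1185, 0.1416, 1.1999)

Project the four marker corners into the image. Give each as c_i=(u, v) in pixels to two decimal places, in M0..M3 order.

c0=(242.76, 356.55) c1=(320.97, 354.67) c2=(299.50, 282.55) c3=(217.61, 287.79)

Intrinsics K: fx=643.4, fy=625.1, cx=333.2, cy=247.7
Marker side s = 0.164 m; corners in marker frame (Z=0):
  M0 = (-0.0820, +0.0820, 0)
  M1 = (+0.0820, +0.0820, 0)
  M2 = (+0.0820, -0.0820, 0)
  M3 = (-0.0820, -0.0820, 0)
rvec = (0.4832, 0.3071, -0.1605), |rvec| = θ = 0.59460 rad = 34.068°
Rodrigues: sinθ=0.56018, 1−cosθ=0.17163; R = I + sinθ·[k]× + (1−cosθ)·[k]×²:
    [+0.94171 +0.22324 +0.25167]
    [-0.07917 +0.87415 -0.47915]
    [-0.32697 +0.43130 +0.84088]
t = (-0.1185, 0.1416, 1.1999) m
M0: Pc = R·M0+t = (-0.17741, +0.21977, +1.26208); u = 643.4·(-0.17741)/1.26208 + 333.2 = 242.7551, v = 625.1·(+0.21977)/1.26208 + 247.7 = 356.5522
M1: Pc = R·M1+t = (-0.02297, +0.20679, +1.20846); u = 643.4·(-0.02297)/1.20846 + 333.2 = 320.9685, v = 625.1·(+0.20679)/1.20846 + 247.7 = 354.6658
M2: Pc = R·M2+t = (-0.05959, +0.06343, +1.13772); u = 643.4·(-0.05959)/1.13772 + 333.2 = 299.5034, v = 625.1·(+0.06343)/1.13772 + 247.7 = 282.5489
M3: Pc = R·M3+t = (-0.21403, +0.07641, +1.19134); u = 643.4·(-0.21403)/1.19134 + 333.2 = 217.6125, v = 625.1·(+0.07641)/1.19134 + 247.7 = 287.7933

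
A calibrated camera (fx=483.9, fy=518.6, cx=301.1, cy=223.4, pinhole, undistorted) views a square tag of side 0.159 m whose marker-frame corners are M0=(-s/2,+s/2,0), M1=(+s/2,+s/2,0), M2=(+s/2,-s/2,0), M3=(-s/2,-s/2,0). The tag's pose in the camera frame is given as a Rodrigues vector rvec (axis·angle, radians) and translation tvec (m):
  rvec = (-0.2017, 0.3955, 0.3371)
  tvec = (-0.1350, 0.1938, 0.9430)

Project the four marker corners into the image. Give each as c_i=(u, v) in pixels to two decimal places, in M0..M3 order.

Intrinsics K: fx=483.9, fy=518.6, cx=301.1, cy=223.4
Marker side s = 0.159 m; corners in marker frame (Z=0):
  M0 = (-0.0795, +0.0795, 0)
  M1 = (+0.0795, +0.0795, 0)
  M2 = (+0.0795, -0.0795, 0)
  M3 = (-0.0795, -0.0795, 0)
rvec = (-0.2017, 0.3955, 0.3371), |rvec| = θ = 0.55744 rad = 31.939°
Rodrigues: sinθ=0.52902, 1−cosθ=0.15139; R = I + sinθ·[k]× + (1−cosθ)·[k]×²:
    [+0.86843 -0.35877 +0.34221]
    [+0.28105 +0.92482 +0.25637]
    [-0.40846 -0.12646 +0.90397]
t = (-0.1350, 0.1938, 0.9430) m
M0: Pc = R·M0+t = (-0.23256, +0.24498, +0.96542); u = 483.9·(-0.23256)/0.96542 + 301.1 = 184.5317, v = 518.6·(+0.24498)/0.96542 + 223.4 = 354.9973
M1: Pc = R·M1+t = (-0.09448, +0.28967, +0.90047); u = 483.9·(-0.09448)/0.90047 + 301.1 = 250.3268, v = 518.6·(+0.28967)/0.90047 + 223.4 = 390.2243
M2: Pc = R·M2+t = (-0.03744, +0.14262, +0.92058); u = 483.9·(-0.03744)/0.92058 + 301.1 = 281.4214, v = 518.6·(+0.14262)/0.92058 + 223.4 = 303.7436
M3: Pc = R·M3+t = (-0.17552, +0.09793, +0.98553); u = 483.9·(-0.17552)/0.98553 + 301.1 = 214.9196, v = 518.6·(+0.09793)/0.98553 + 223.4 = 274.9343

c0=(184.53, 355.00) c1=(250.33, 390.22) c2=(281.42, 303.74) c3=(214.92, 274.93)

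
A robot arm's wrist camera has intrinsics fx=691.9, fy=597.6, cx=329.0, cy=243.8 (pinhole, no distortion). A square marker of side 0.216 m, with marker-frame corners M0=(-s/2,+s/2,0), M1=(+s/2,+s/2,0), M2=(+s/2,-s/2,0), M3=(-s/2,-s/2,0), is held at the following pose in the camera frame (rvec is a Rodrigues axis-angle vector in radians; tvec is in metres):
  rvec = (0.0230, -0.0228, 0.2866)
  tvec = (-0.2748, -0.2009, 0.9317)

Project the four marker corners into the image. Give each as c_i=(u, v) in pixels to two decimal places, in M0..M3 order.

c0=(25.10, 161.75) c1=(179.93, 201.15) c2=(224.61, 68.20) c3=(69.35, 27.82)

Intrinsics K: fx=691.9, fy=597.6, cx=329.0, cy=243.8
Marker side s = 0.216 m; corners in marker frame (Z=0):
  M0 = (-0.1080, +0.1080, 0)
  M1 = (+0.1080, +0.1080, 0)
  M2 = (+0.1080, -0.1080, 0)
  M3 = (-0.1080, -0.1080, 0)
rvec = (0.0230, -0.0228, 0.2866), |rvec| = θ = 0.28842 rad = 16.525°
Rodrigues: sinθ=0.28444, 1−cosθ=0.04131; R = I + sinθ·[k]× + (1−cosθ)·[k]×²:
    [+0.95896 -0.28290 -0.01921]
    [+0.28238 +0.95895 -0.02593]
    [+0.02576 +0.01944 +0.99948]
t = (-0.2748, -0.2009, 0.9317) m
M0: Pc = R·M0+t = (-0.40892, -0.12783, +0.93102); u = 691.9·(-0.40892)/0.93102 + 329.0 = 25.1042, v = 597.6·(-0.12783)/0.93102 + 243.8 = 161.7483
M1: Pc = R·M1+t = (-0.20179, -0.06684, +0.93658); u = 691.9·(-0.20179)/0.93658 + 329.0 = 179.9302, v = 597.6·(-0.06684)/0.93658 + 243.8 = 201.1543
M2: Pc = R·M2+t = (-0.14068, -0.27397, +0.93238); u = 691.9·(-0.14068)/0.93238 + 329.0 = 224.6052, v = 597.6·(-0.27397)/0.93238 + 243.8 = 68.2024
M3: Pc = R·M3+t = (-0.34781, -0.33496, +0.92682); u = 691.9·(-0.34781)/0.92682 + 329.0 = 69.3459, v = 597.6·(-0.33496)/0.92682 + 243.8 = 27.8198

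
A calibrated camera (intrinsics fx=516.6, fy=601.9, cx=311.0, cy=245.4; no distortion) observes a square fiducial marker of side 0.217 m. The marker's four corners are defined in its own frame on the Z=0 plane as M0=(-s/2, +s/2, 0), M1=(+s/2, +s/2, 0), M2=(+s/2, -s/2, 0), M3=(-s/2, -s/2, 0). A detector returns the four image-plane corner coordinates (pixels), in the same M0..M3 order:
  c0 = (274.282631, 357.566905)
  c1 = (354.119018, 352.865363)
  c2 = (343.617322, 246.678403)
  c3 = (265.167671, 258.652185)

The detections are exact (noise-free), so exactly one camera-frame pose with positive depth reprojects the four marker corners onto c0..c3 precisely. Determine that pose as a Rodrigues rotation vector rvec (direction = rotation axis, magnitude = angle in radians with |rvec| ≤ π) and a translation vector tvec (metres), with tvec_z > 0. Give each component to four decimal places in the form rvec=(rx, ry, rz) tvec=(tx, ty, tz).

Intrinsics K: fx=516.6, fy=601.9, cx=311.0, cy=245.4
Marker side s = 0.217 m; corners in marker frame (Z=0):
  M0 = (-0.1085, +0.1085, 0)
  M1 = (+0.1085, +0.1085, 0)
  M2 = (+0.1085, -0.1085, 0)
  M3 = (-0.1085, -0.1085, 0)
Detected image corners:
  c0 = (274.282631, 357.566905) px
  c1 = (354.119018, 352.865363) px
  c2 = (343.617322, 246.678403) px
  c3 = (265.167671, 258.652185) px
Planar DLT: solve 8×8 A·h = b for H (H[2,2]=1):
  H  [+262.62342 +32.76135 +307.85847]
  H  [-138.80436 +459.87401 +303.86832]
  H  [-0.33003 -0.03984 +1.00000]
B = K⁻¹H; ‖b₁‖=0.786173, ‖b₂‖=0.786173; λ = 2/(‖b₁‖+‖b₂‖) = 1.271985, sign → tz>0 ⇒ λ=+1.271985
r₁ = λ·B[:,0] = (+0.89936,-0.12218,-0.41979); r₂ = λ·B[:,1] = (+0.11118,+0.99251,-0.05068)
r₃ = r₁×r₂ = (+0.42284,-0.00109,+0.90620); SVD([r₁ r₂ r₃]) → R = UVᵀ:
  R  [+0.89936 +0.11118 +0.42284]
  R  [-0.12218 +0.99251 -0.00109]
  R  [-0.41979 -0.05068 +0.90620]
t = (-0.00774, +0.12356, +1.27198) m
tr R = 2.798070; θ = arccos((tr R − 1)/2) = 0.453236 rad = 25.969°
axis k = ((R−Rᵀ)₃₂, (R−Rᵀ)₁₃, (R−Rᵀ)₂₁) / (2 sinθ) = (-0.056628, +0.962180, -0.266464)
rvec = θ·k = (-0.025666, +0.436095, -0.120771)

rvec=(-0.0257, 0.4361, -0.1208) tvec=(-0.0077, 0.1236, 1.2720)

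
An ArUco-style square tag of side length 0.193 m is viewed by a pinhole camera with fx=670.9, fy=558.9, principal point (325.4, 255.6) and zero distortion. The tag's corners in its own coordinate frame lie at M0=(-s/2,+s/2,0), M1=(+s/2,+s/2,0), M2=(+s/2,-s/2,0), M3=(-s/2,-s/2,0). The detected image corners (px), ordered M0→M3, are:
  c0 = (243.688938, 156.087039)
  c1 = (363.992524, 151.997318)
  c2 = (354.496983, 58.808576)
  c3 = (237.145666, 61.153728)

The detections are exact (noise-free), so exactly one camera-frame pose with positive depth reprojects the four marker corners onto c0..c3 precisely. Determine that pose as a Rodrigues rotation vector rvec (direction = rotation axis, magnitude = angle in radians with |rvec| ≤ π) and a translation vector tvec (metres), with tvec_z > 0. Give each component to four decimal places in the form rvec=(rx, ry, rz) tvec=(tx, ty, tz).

rvec=(-0.1506, -0.0950, -0.0663) tvec=(-0.0407, -0.2901, 1.0867)

Intrinsics K: fx=670.9, fy=558.9, cx=325.4, cy=255.6
Marker side s = 0.193 m; corners in marker frame (Z=0):
  M0 = (-0.0965, +0.0965, 0)
  M1 = (+0.0965, +0.0965, 0)
  M2 = (+0.0965, -0.0965, 0)
  M3 = (-0.0965, -0.0965, 0)
Detected image corners:
  c0 = (243.688938, 156.087039) px
  c1 = (363.992524, 151.997318) px
  c2 = (354.496983, 58.808576) px
  c3 = (237.145666, 61.153728) px
Planar DLT: solve 8×8 A·h = b for H (H[2,2]=1):
  H  [+643.01674 +1.17023 +300.30335]
  H  [-6.82186 +472.88655 +106.38521]
  H  [+0.09148 -0.13490 +1.00000]
B = K⁻¹H; ‖b₁‖=0.920222, ‖b₂‖=0.920222; λ = 2/(‖b₁‖+‖b₂‖) = 1.086694, sign → tz>0 ⇒ λ=+1.086694
r₁ = λ·B[:,0] = (+0.99331,-0.05873,+0.09942); r₂ = λ·B[:,1] = (+0.07300,+0.98650,-0.14660)
r₃ = r₁×r₂ = (-0.08946,+0.15288,+0.98419); SVD([r₁ r₂ r₃]) → R = UVᵀ:
  R  [+0.99331 +0.07300 -0.08946]
  R  [-0.05873 +0.98650 +0.15288]
  R  [+0.09942 -0.14660 +0.98419]
t = (-0.04065, -0.29012, +1.08669) m
tr R = 2.963997; θ = arccos((tr R − 1)/2) = 0.190030 rad = 10.888°
axis k = ((R−Rᵀ)₃₂, (R−Rᵀ)₁₃, (R−Rᵀ)₂₁) / (2 sinθ) = (-0.792737, -0.499979, -0.348696)
rvec = θ·k = (-0.150644, -0.095011, -0.066263)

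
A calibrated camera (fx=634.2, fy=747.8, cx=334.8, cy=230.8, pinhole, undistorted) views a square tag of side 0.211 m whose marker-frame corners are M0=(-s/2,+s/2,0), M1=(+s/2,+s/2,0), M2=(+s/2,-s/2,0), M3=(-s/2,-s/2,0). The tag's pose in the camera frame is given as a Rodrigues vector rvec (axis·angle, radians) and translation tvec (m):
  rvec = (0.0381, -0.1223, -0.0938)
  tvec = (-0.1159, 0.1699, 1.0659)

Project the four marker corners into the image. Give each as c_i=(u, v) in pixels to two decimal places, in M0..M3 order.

c0=(208.58, 432.24) c1=(333.60, 413.59) c2=(322.25, 268.99) c3=(195.84, 284.31)

Intrinsics K: fx=634.2, fy=747.8, cx=334.8, cy=230.8
Marker side s = 0.211 m; corners in marker frame (Z=0):
  M0 = (-0.1055, +0.1055, 0)
  M1 = (+0.1055, +0.1055, 0)
  M2 = (+0.1055, -0.1055, 0)
  M3 = (-0.1055, -0.1055, 0)
rvec = (0.0381, -0.1223, -0.0938), |rvec| = θ = 0.15877 rad = 9.097°
Rodrigues: sinθ=0.15810, 1−cosθ=0.01258; R = I + sinθ·[k]× + (1−cosθ)·[k]×²:
    [+0.98815 +0.09108 -0.12357]
    [-0.09573 +0.99489 -0.03222]
    [+0.12000 +0.04366 +0.99181]
t = (-0.1159, 0.1699, 1.0659) m
M0: Pc = R·M0+t = (-0.21054, +0.28496, +1.05785); u = 634.2·(-0.21054)/1.05785 + 334.8 = 208.5768, v = 747.8·(+0.28496)/1.05785 + 230.8 = 432.2406
M1: Pc = R·M1+t = (-0.00204, +0.26476, +1.08317); u = 634.2·(-0.00204)/1.08317 + 334.8 = 333.6048, v = 747.8·(+0.26476)/1.08317 + 230.8 = 413.5863
M2: Pc = R·M2+t = (-0.02126, +0.05484, +1.07395); u = 634.2·(-0.02126)/1.07395 + 334.8 = 322.2456, v = 747.8·(+0.05484)/1.07395 + 230.8 = 268.9853
M3: Pc = R·M3+t = (-0.22976, +0.07504, +1.04863); u = 634.2·(-0.22976)/1.04863 + 334.8 = 195.8449, v = 747.8·(+0.07504)/1.04863 + 230.8 = 284.3119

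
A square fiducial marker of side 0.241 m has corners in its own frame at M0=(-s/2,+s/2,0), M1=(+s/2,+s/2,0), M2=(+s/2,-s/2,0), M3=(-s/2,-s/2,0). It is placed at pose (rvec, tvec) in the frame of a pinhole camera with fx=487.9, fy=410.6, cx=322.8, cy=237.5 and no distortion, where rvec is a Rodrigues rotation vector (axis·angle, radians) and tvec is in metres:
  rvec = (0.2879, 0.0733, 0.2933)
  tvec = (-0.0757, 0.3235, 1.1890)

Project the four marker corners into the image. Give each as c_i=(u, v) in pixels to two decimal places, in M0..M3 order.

Intrinsics K: fx=487.9, fy=410.6, cx=322.8, cy=237.5
Marker side s = 0.241 m; corners in marker frame (Z=0):
  M0 = (-0.1205, +0.1205, 0)
  M1 = (+0.1205, +0.1205, 0)
  M2 = (+0.1205, -0.1205, 0)
  M3 = (-0.1205, -0.1205, 0)
rvec = (0.2879, 0.0733, 0.2933), |rvec| = θ = 0.41747 rad = 23.919°
Rodrigues: sinθ=0.40545, 1−cosθ=0.08588; R = I + sinθ·[k]× + (1−cosθ)·[k]×²:
    [+0.95496 -0.27446 +0.11280]
    [+0.29525 +0.91676 -0.26902]
    [-0.02958 +0.29020 +0.95651]
t = (-0.0757, 0.3235, 1.1890) m
M0: Pc = R·M0+t = (-0.22384, +0.39839, +1.22753); u = 487.9·(-0.22384)/1.22753 + 322.8 = 233.8299, v = 410.6·(+0.39839)/1.22753 + 237.5 = 370.7589
M1: Pc = R·M1+t = (+0.00630, +0.46955, +1.22041); u = 487.9·(+0.00630)/1.22041 + 322.8 = 325.3190, v = 410.6·(+0.46955)/1.22041 + 237.5 = 395.4774
M2: Pc = R·M2+t = (+0.07244, +0.24861, +1.15047); u = 487.9·(+0.07244)/1.15047 + 322.8 = 353.5230, v = 410.6·(+0.24861)/1.15047 + 237.5 = 326.2279
M3: Pc = R·M3+t = (-0.15770, +0.17745, +1.15759); u = 487.9·(-0.15770)/1.15759 + 322.8 = 256.3326, v = 410.6·(+0.17745)/1.15759 + 237.5 = 300.4424

c0=(233.83, 370.76) c1=(325.32, 395.48) c2=(353.52, 326.23) c3=(256.33, 300.44)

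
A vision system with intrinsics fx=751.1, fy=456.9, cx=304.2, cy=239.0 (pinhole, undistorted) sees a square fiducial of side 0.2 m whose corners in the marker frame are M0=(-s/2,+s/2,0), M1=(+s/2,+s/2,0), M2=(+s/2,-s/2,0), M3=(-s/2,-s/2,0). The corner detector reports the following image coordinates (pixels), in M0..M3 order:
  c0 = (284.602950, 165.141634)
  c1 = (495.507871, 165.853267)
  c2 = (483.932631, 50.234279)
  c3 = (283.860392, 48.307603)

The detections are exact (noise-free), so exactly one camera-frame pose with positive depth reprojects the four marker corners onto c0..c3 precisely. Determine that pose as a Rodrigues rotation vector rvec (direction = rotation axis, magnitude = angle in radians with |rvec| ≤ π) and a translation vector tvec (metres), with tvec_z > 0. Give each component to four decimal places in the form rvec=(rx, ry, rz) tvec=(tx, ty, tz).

rvec=(-0.1944, -0.0400, -0.0049) tvec=(0.0807, -0.2121, 0.7277)

Intrinsics K: fx=751.1, fy=456.9, cx=304.2, cy=239.0
Marker side s = 0.2 m; corners in marker frame (Z=0):
  M0 = (-0.1000, +0.1000, 0)
  M1 = (+0.1000, +0.1000, 0)
  M2 = (+0.1000, -0.1000, 0)
  M3 = (-0.1000, -0.1000, 0)
Detected image corners:
  c0 = (284.602950, 165.141634) px
  c1 = (495.507871, 165.853267) px
  c2 = (483.932631, 50.234279) px
  c3 = (283.860392, 48.307603) px
Planar DLT: solve 8×8 A·h = b for H (H[2,2]=1):
  H  [+1048.11697 -71.69747 +387.46226]
  H  [+12.61264 +552.63312 +105.84644]
  H  [+0.05528 -0.26524 +1.00000]
B = K⁻¹H; ‖b₁‖=1.374167, ‖b₂‖=1.374167; λ = 2/(‖b₁‖+‖b₂‖) = 0.727714, sign → tz>0 ⇒ λ=+0.727714
r₁ = λ·B[:,0] = (+0.99919,-0.00095,+0.04023); r₂ = λ·B[:,1] = (+0.00871,+0.98116,-0.19302)
r₃ = r₁×r₂ = (-0.03929,+0.19321,+0.98037); SVD([r₁ r₂ r₃]) → R = UVᵀ:
  R  [+0.99919 +0.00871 -0.03929]
  R  [-0.00095 +0.98116 +0.19321]
  R  [+0.04023 -0.19302 +0.98037]
t = (+0.08067, -0.21208, +0.72771) m
tr R = 2.960716; θ = arccos((tr R − 1)/2) = 0.198527 rad = 11.375°
axis k = ((R−Rᵀ)₃₂, (R−Rᵀ)₁₃, (R−Rᵀ)₂₁) / (2 sinθ) = (-0.979165, -0.201584, -0.024499)
rvec = θ·k = (-0.194391, -0.040020, -0.004864)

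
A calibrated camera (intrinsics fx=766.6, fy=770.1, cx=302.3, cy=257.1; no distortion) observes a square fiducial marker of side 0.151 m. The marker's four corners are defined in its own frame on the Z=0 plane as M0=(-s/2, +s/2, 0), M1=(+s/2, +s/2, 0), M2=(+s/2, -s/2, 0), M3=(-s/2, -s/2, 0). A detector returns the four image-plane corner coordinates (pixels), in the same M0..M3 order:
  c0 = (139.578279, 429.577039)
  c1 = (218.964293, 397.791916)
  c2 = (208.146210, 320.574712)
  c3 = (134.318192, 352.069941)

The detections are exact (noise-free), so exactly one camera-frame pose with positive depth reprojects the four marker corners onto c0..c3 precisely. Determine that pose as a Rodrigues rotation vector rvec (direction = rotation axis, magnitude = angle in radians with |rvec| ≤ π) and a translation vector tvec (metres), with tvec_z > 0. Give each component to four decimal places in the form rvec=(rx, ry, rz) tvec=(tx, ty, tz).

rvec=(-0.6101, 0.3395, -0.3191) tvec=(-0.2170, 0.1975, 1.3028)

Intrinsics K: fx=766.6, fy=770.1, cx=302.3, cy=257.1
Marker side s = 0.151 m; corners in marker frame (Z=0):
  M0 = (-0.0755, +0.0755, 0)
  M1 = (+0.0755, +0.0755, 0)
  M2 = (+0.0755, -0.0755, 0)
  M3 = (-0.0755, -0.0755, 0)
Detected image corners:
  c0 = (139.578279, 429.577039) px
  c1 = (218.964293, 397.791916) px
  c2 = (208.146210, 320.574712) px
  c3 = (134.318192, 352.069941) px
Planar DLT: solve 8×8 A·h = b for H (H[2,2]=1):
  H  [+477.83635 -28.16660 +174.63508]
  H  [-271.23991 +338.64201 +373.84729]
  H  [-0.16463 -0.46320 +1.00000]
B = K⁻¹H; ‖b₁‖=0.767550, ‖b₂‖=0.767550; λ = 2/(‖b₁‖+‖b₂‖) = 1.302847, sign → tz>0 ⇒ λ=+1.302847
r₁ = λ·B[:,0] = (+0.89667,-0.38727,-0.21448); r₂ = λ·B[:,1] = (+0.19011,+0.77438,-0.60348)
r₃ = r₁×r₂ = (+0.39981,+0.50035,+0.76799); SVD([r₁ r₂ r₃]) → R = UVᵀ:
  R  [+0.89667 +0.19011 +0.39981]
  R  [-0.38727 +0.77438 +0.50035]
  R  [-0.21448 -0.60348 +0.76799]
t = (-0.21697, +0.19751, +1.30285) m
tr R = 2.439043; θ = arccos((tr R − 1)/2) = 0.767683 rad = 43.985°
axis k = ((R−Rᵀ)₃₂, (R−Rᵀ)₁₃, (R−Rᵀ)₂₁) / (2 sinθ) = (-0.794726, +0.442273, -0.415699)
rvec = θ·k = (-0.610098, +0.339525, -0.319125)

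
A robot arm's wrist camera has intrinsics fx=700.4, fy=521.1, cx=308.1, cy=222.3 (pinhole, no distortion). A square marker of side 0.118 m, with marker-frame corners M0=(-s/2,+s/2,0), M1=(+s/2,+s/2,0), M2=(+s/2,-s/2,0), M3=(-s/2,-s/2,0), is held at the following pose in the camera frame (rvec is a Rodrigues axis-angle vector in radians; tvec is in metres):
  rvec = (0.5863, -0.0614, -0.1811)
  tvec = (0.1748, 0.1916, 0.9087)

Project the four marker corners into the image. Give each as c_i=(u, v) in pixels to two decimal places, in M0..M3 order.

Intrinsics K: fx=700.4, fy=521.1, cx=308.1, cy=222.3
Marker side s = 0.118 m; corners in marker frame (Z=0):
  M0 = (-0.0590, +0.0590, 0)
  M1 = (+0.0590, +0.0590, 0)
  M2 = (+0.0590, -0.0590, 0)
  M3 = (-0.0590, -0.0590, 0)
rvec = (0.5863, -0.0614, -0.1811), |rvec| = θ = 0.61670 rad = 35.334°
Rodrigues: sinθ=0.57834, 1−cosθ=0.18421; R = I + sinθ·[k]× + (1−cosθ)·[k]×²:
    [+0.98229 +0.15240 -0.10901]
    [-0.18727 +0.81762 -0.54445]
    [+0.00615 +0.55522 +0.83168]
t = (0.1748, 0.1916, 0.9087) m
M0: Pc = R·M0+t = (+0.12584, +0.25089, +0.94110); u = 700.4·(+0.12584)/0.94110 + 308.1 = 401.7526, v = 521.1·(+0.25089)/0.94110 + 222.3 = 361.2212
M1: Pc = R·M1+t = (+0.24175, +0.22879, +0.94182); u = 700.4·(+0.24175)/0.94182 + 308.1 = 487.8787, v = 521.1·(+0.22879)/0.94182 + 222.3 = 348.8874
M2: Pc = R·M2+t = (+0.22376, +0.13231, +0.87630); u = 700.4·(+0.22376)/0.87630 + 308.1 = 486.9463, v = 521.1·(+0.13231)/0.87630 + 222.3 = 300.9797
M3: Pc = R·M3+t = (+0.10785, +0.15441, +0.87558); u = 700.4·(+0.10785)/0.87558 + 308.1 = 394.3749, v = 521.1·(+0.15441)/0.87558 + 222.3 = 314.1967

c0=(401.75, 361.22) c1=(487.88, 348.89) c2=(486.95, 300.98) c3=(394.37, 314.20)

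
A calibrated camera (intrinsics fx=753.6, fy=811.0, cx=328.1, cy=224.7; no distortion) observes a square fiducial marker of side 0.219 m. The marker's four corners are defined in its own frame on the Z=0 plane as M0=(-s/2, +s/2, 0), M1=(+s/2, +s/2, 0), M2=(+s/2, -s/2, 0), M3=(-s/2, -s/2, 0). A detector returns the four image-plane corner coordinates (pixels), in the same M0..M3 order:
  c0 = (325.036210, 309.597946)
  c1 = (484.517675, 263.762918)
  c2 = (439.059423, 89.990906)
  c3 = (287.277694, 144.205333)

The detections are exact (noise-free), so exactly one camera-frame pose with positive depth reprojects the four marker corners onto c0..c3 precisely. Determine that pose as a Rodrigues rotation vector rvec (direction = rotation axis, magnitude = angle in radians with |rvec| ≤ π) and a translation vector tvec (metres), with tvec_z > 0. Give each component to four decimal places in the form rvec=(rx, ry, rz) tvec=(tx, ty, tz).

rvec=(-0.1184, 0.2947, -0.2647) tvec=(0.0706, -0.0290, 1.0001)

Intrinsics K: fx=753.6, fy=811.0, cx=328.1, cy=224.7
Marker side s = 0.219 m; corners in marker frame (Z=0):
  M0 = (-0.1095, +0.1095, 0)
  M1 = (+0.1095, +0.1095, 0)
  M2 = (+0.1095, -0.1095, 0)
  M3 = (-0.1095, -0.1095, 0)
Detected image corners:
  c0 = (325.036210, 309.597946) px
  c1 = (484.517675, 263.762918) px
  c2 = (439.059423, 89.990906) px
  c3 = (287.277694, 144.205333) px
Planar DLT: solve 8×8 A·h = b for H (H[2,2]=1):
  H  [+606.33243 +130.53775 +381.31480]
  H  [-283.43699 +742.79433 +201.20620]
  H  [-0.27090 -0.15348 +1.00000]
B = K⁻¹H; ‖b₁‖=0.999877, ‖b₂‖=0.999877; λ = 2/(‖b₁‖+‖b₂‖) = 1.000123, sign → tz>0 ⇒ λ=+1.000123
r₁ = λ·B[:,0] = (+0.92264,-0.27447,-0.27093); r₂ = λ·B[:,1] = (+0.24007,+0.95854,-0.15350)
r₃ = r₁×r₂ = (+0.30183,+0.07658,+0.95028); SVD([r₁ r₂ r₃]) → R = UVᵀ:
  R  [+0.92264 +0.24007 +0.30183]
  R  [-0.27447 +0.95854 +0.07658]
  R  [-0.27093 -0.15350 +0.95028]
t = (+0.07062, -0.02897, +1.00012) m
tr R = 2.831461; θ = arccos((tr R − 1)/2) = 0.413475 rad = 23.690°
axis k = ((R−Rᵀ)₃₂, (R−Rᵀ)₁₃, (R−Rᵀ)₂₁) / (2 sinθ) = (-0.286323, +0.712764, -0.640302)
rvec = θ·k = (-0.118387, +0.294710, -0.264749)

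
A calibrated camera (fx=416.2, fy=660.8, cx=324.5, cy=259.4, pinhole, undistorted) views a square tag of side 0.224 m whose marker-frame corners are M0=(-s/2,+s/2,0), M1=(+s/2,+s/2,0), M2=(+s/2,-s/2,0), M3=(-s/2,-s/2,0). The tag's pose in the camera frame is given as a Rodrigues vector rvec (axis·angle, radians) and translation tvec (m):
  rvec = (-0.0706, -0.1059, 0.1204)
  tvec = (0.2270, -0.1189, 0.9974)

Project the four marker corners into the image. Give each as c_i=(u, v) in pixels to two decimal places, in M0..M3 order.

c0=(368.54, 244.65) c1=(459.56, 263.26) c2=(467.92, 119.11) c3=(378.66, 97.53)

Intrinsics K: fx=416.2, fy=660.8, cx=324.5, cy=259.4
Marker side s = 0.224 m; corners in marker frame (Z=0):
  M0 = (-0.1120, +0.1120, 0)
  M1 = (+0.1120, +0.1120, 0)
  M2 = (+0.1120, -0.1120, 0)
  M3 = (-0.1120, -0.1120, 0)
rvec = (-0.0706, -0.1059, 0.1204), |rvec| = θ = 0.17520 rad = 10.038°
Rodrigues: sinθ=0.17431, 1−cosθ=0.01531; R = I + sinθ·[k]× + (1−cosθ)·[k]×²:
    [+0.98718 -0.11606 -0.10960]
    [+0.12351 +0.99028 +0.06388]
    [+0.10112 -0.07660 +0.99192]
t = (0.2270, -0.1189, 0.9974) m
M0: Pc = R·M0+t = (+0.10344, -0.02182, +0.97750); u = 416.2·(+0.10344)/0.97750 + 324.5 = 368.5420, v = 660.8·(-0.02182)/0.97750 + 259.4 = 244.6483
M1: Pc = R·M1+t = (+0.32457, +0.00585, +1.00015); u = 416.2·(+0.32457)/1.00015 + 324.5 = 459.5644, v = 660.8·(+0.00585)/1.00015 + 259.4 = 263.2621
M2: Pc = R·M2+t = (+0.35056, -0.21598, +1.01730); u = 416.2·(+0.35056)/1.01730 + 324.5 = 467.9221, v = 660.8·(-0.21598)/1.01730 + 259.4 = 119.1092
M3: Pc = R·M3+t = (+0.12943, -0.24365, +0.99465); u = 416.2·(+0.12943)/0.99465 + 324.5 = 378.6602, v = 660.8·(-0.24365)/0.99465 + 259.4 = 97.5337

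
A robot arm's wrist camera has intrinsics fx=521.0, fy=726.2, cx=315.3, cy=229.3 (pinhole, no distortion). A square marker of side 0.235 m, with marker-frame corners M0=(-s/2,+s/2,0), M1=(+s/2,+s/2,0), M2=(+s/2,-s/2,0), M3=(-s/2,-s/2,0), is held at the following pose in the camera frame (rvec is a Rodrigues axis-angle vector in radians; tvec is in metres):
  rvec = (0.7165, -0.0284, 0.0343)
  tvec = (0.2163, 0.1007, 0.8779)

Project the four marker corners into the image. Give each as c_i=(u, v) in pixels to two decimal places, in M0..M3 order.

c0=(366.86, 371.93) c1=(493.88, 374.47) c2=(534.33, 242.56) c3=(383.17, 238.06)

Intrinsics K: fx=521.0, fy=726.2, cx=315.3, cy=229.3
Marker side s = 0.235 m; corners in marker frame (Z=0):
  M0 = (-0.1175, +0.1175, 0)
  M1 = (+0.1175, +0.1175, 0)
  M2 = (+0.1175, -0.1175, 0)
  M3 = (-0.1175, -0.1175, 0)
rvec = (0.7165, -0.0284, 0.0343), |rvec| = θ = 0.71788 rad = 41.132°
Rodrigues: sinθ=0.65779, 1−cosθ=0.24680; R = I + sinθ·[k]× + (1−cosθ)·[k]×²:
    [+0.99905 -0.04117 -0.01425]
    [+0.02168 +0.75359 -0.65699]
    [+0.03779 +0.65606 +0.75376]
t = (0.2163, 0.1007, 0.8779) m
M0: Pc = R·M0+t = (+0.09407, +0.18670, +0.95055); u = 521.0·(+0.09407)/0.95055 + 315.3 = 366.8623, v = 726.2·(+0.18670)/0.95055 + 229.3 = 371.9343
M1: Pc = R·M1+t = (+0.32885, +0.19179, +0.95943); u = 521.0·(+0.32885)/0.95943 + 315.3 = 493.8764, v = 726.2·(+0.19179)/0.95943 + 229.3 = 374.4710
M2: Pc = R·M2+t = (+0.33853, +0.01470, +0.80525); u = 521.0·(+0.33853)/0.80525 + 315.3 = 534.3269, v = 726.2·(+0.01470)/0.80525 + 229.3 = 242.5582
M3: Pc = R·M3+t = (+0.10375, +0.00961, +0.79637); u = 521.0·(+0.10375)/0.79637 + 315.3 = 383.1746, v = 726.2·(+0.00961)/0.79637 + 229.3 = 238.0593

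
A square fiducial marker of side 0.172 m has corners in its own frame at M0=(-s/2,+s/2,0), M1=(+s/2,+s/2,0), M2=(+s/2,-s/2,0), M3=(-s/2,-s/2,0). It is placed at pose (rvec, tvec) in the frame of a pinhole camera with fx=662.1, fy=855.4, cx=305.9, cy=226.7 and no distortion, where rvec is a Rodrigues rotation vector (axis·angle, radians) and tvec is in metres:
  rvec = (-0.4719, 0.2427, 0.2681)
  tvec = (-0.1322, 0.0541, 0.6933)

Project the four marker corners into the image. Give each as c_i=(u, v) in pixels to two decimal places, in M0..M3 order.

c0=(73.88, 365.60) c1=(224.12, 422.35) c2=(282.24, 223.47) c3=(142.31, 185.23)

Intrinsics K: fx=662.1, fy=855.4, cx=305.9, cy=226.7
Marker side s = 0.172 m; corners in marker frame (Z=0):
  M0 = (-0.0860, +0.0860, 0)
  M1 = (+0.0860, +0.0860, 0)
  M2 = (+0.0860, -0.0860, 0)
  M3 = (-0.0860, -0.0860, 0)
rvec = (-0.4719, 0.2427, 0.2681), |rvec| = θ = 0.59453 rad = 34.064°
Rodrigues: sinθ=0.56012, 1−cosθ=0.17159; R = I + sinθ·[k]× + (1−cosθ)·[k]×²:
    [+0.93651 -0.30818 +0.16724]
    [+0.19698 +0.85700 +0.47617]
    [-0.29007 -0.41300 +0.86330]
t = (-0.1322, 0.0541, 0.6933) m
M0: Pc = R·M0+t = (-0.23924, +0.11086, +0.68273); u = 662.1·(-0.23924)/0.68273 + 305.9 = 73.8849, v = 855.4·(+0.11086)/0.68273 + 226.7 = 365.6002
M1: Pc = R·M1+t = (-0.07816, +0.14474, +0.63284); u = 662.1·(-0.07816)/0.63284 + 305.9 = 224.1221, v = 855.4·(+0.14474)/0.63284 + 226.7 = 422.3481
M2: Pc = R·M2+t = (-0.02516, -0.00266, +0.70387); u = 662.1·(-0.02516)/0.70387 + 305.9 = 282.2366, v = 855.4·(-0.00266)/0.70387 + 226.7 = 223.4653
M3: Pc = R·M3+t = (-0.18624, -0.03654, +0.75376); u = 662.1·(-0.18624)/0.75376 + 305.9 = 142.3113, v = 855.4·(-0.03654)/0.75376 + 226.7 = 185.2296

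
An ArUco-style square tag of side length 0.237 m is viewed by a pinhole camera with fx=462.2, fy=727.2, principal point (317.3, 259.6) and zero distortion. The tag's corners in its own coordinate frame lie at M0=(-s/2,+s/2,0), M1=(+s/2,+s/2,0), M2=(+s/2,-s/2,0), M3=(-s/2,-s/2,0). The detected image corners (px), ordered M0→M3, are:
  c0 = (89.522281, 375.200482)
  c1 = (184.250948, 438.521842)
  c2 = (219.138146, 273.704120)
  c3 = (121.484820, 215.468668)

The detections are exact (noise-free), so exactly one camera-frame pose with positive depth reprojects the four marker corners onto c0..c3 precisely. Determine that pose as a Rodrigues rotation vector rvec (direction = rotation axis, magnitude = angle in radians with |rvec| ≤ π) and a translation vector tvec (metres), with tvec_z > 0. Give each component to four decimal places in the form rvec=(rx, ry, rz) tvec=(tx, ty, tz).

Intrinsics K: fx=462.2, fy=727.2, cx=317.3, cy=259.6
Marker side s = 0.237 m; corners in marker frame (Z=0):
  M0 = (-0.1185, +0.1185, 0)
  M1 = (+0.1185, +0.1185, 0)
  M2 = (+0.1185, -0.1185, 0)
  M3 = (-0.1185, -0.1185, 0)
Detected image corners:
  c0 = (89.522281, 375.200482) px
  c1 = (184.250948, 438.521842) px
  c2 = (219.138146, 273.704120) px
  c3 = (121.484820, 215.468668) px
Planar DLT: solve 8×8 A·h = b for H (H[2,2]=1):
  H  [+381.31235 -129.72596 +152.54555]
  H  [+204.57909 +708.23173 +325.84979]
  H  [-0.15953 +0.07286 +1.00000]
B = K⁻¹H; ‖b₁‖=1.006573, ‖b₂‖=1.006573; λ = 2/(‖b₁‖+‖b₂‖) = 0.993470, sign → tz>0 ⇒ λ=+0.993470
r₁ = λ·B[:,0] = (+0.92841,+0.33607,-0.15849); r₂ = λ·B[:,1] = (-0.32853,+0.94172,+0.07238)
r₃ = r₁×r₂ = (+0.17357,-0.01513,+0.98470); SVD([r₁ r₂ r₃]) → R = UVᵀ:
  R  [+0.92841 -0.32853 +0.17357]
  R  [+0.33607 +0.94172 -0.01513]
  R  [-0.15849 +0.07238 +0.98470]
t = (-0.35413, +0.09051, +0.99347) m
tr R = 2.854830; θ = arccos((tr R − 1)/2) = 0.383355 rad = 21.965°
axis k = ((R−Rᵀ)₃₂, (R−Rᵀ)₁₃, (R−Rᵀ)₂₁) / (2 sinθ) = (+0.116983, +0.443893, +0.888411)
rvec = θ·k = (+0.044846, +0.170169, +0.340577)

rvec=(0.0448, 0.1702, 0.3406) tvec=(-0.3541, 0.0905, 0.9935)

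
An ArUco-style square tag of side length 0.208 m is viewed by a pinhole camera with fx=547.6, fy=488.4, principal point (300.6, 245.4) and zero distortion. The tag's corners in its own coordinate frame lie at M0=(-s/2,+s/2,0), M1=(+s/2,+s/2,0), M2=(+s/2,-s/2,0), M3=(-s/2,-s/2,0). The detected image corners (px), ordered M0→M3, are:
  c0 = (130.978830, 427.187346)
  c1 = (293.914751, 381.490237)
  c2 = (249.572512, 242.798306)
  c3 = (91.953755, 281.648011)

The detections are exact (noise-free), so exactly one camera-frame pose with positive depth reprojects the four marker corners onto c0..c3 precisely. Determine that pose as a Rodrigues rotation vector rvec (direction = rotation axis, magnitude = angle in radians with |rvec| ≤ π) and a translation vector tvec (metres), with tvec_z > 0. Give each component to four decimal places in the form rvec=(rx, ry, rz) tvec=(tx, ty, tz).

rvec=(-0.1588, -0.0988, -0.2810) tvec=(-0.1374, 0.1226, 0.6965)

Intrinsics K: fx=547.6, fy=488.4, cx=300.6, cy=245.4
Marker side s = 0.208 m; corners in marker frame (Z=0):
  M0 = (-0.1040, +0.1040, 0)
  M1 = (+0.1040, +0.1040, 0)
  M2 = (+0.1040, -0.1040, 0)
  M3 = (-0.1040, -0.1040, 0)
Detected image corners:
  c0 = (130.978830, 427.187346) px
  c1 = (293.914751, 381.490237) px
  c2 = (249.572512, 242.798306) px
  c3 = (91.953755, 281.648011) px
Planar DLT: solve 8×8 A·h = b for H (H[2,2]=1):
  H  [+803.05255 +161.54977 +192.58784]
  H  [-145.90586 +614.97965 +331.39787]
  H  [+0.17097 -0.20396 +1.00000]
B = K⁻¹H; ‖b₁‖=1.435733, ‖b₂‖=1.435733; λ = 2/(‖b₁‖+‖b₂‖) = 0.696509, sign → tz>0 ⇒ λ=+0.696509
r₁ = λ·B[:,0] = (+0.95606,-0.26791,+0.11909); r₂ = λ·B[:,1] = (+0.28346,+0.94840,-0.14206)
r₃ = r₁×r₂ = (-0.07488,+0.16957,+0.98267); SVD([r₁ r₂ r₃]) → R = UVᵀ:
  R  [+0.95606 +0.28346 -0.07488]
  R  [-0.26791 +0.94840 +0.16957]
  R  [+0.11909 -0.14206 +0.98267]
t = (-0.13738, +0.12264, +0.69651) m
tr R = 2.887127; θ = arccos((tr R − 1)/2) = 0.337566 rad = 19.341°
axis k = ((R−Rᵀ)₃₂, (R−Rᵀ)₁₃, (R−Rᵀ)₂₁) / (2 sinθ) = (-0.470472, -0.292831, -0.832410)
rvec = θ·k = (-0.158815, -0.098850, -0.280993)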